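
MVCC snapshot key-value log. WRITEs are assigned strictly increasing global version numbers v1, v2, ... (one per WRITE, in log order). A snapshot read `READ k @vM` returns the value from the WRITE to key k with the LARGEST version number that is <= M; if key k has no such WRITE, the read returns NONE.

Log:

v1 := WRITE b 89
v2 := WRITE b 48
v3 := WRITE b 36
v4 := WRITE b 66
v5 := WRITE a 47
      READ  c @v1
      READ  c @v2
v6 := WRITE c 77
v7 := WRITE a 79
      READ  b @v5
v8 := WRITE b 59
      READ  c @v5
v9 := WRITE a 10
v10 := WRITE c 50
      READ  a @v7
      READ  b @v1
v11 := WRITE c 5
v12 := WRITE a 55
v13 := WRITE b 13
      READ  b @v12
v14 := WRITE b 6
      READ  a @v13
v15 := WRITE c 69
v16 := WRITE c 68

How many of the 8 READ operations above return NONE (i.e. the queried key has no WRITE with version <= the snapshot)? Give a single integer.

v1: WRITE b=89  (b history now [(1, 89)])
v2: WRITE b=48  (b history now [(1, 89), (2, 48)])
v3: WRITE b=36  (b history now [(1, 89), (2, 48), (3, 36)])
v4: WRITE b=66  (b history now [(1, 89), (2, 48), (3, 36), (4, 66)])
v5: WRITE a=47  (a history now [(5, 47)])
READ c @v1: history=[] -> no version <= 1 -> NONE
READ c @v2: history=[] -> no version <= 2 -> NONE
v6: WRITE c=77  (c history now [(6, 77)])
v7: WRITE a=79  (a history now [(5, 47), (7, 79)])
READ b @v5: history=[(1, 89), (2, 48), (3, 36), (4, 66)] -> pick v4 -> 66
v8: WRITE b=59  (b history now [(1, 89), (2, 48), (3, 36), (4, 66), (8, 59)])
READ c @v5: history=[(6, 77)] -> no version <= 5 -> NONE
v9: WRITE a=10  (a history now [(5, 47), (7, 79), (9, 10)])
v10: WRITE c=50  (c history now [(6, 77), (10, 50)])
READ a @v7: history=[(5, 47), (7, 79), (9, 10)] -> pick v7 -> 79
READ b @v1: history=[(1, 89), (2, 48), (3, 36), (4, 66), (8, 59)] -> pick v1 -> 89
v11: WRITE c=5  (c history now [(6, 77), (10, 50), (11, 5)])
v12: WRITE a=55  (a history now [(5, 47), (7, 79), (9, 10), (12, 55)])
v13: WRITE b=13  (b history now [(1, 89), (2, 48), (3, 36), (4, 66), (8, 59), (13, 13)])
READ b @v12: history=[(1, 89), (2, 48), (3, 36), (4, 66), (8, 59), (13, 13)] -> pick v8 -> 59
v14: WRITE b=6  (b history now [(1, 89), (2, 48), (3, 36), (4, 66), (8, 59), (13, 13), (14, 6)])
READ a @v13: history=[(5, 47), (7, 79), (9, 10), (12, 55)] -> pick v12 -> 55
v15: WRITE c=69  (c history now [(6, 77), (10, 50), (11, 5), (15, 69)])
v16: WRITE c=68  (c history now [(6, 77), (10, 50), (11, 5), (15, 69), (16, 68)])
Read results in order: ['NONE', 'NONE', '66', 'NONE', '79', '89', '59', '55']
NONE count = 3

Answer: 3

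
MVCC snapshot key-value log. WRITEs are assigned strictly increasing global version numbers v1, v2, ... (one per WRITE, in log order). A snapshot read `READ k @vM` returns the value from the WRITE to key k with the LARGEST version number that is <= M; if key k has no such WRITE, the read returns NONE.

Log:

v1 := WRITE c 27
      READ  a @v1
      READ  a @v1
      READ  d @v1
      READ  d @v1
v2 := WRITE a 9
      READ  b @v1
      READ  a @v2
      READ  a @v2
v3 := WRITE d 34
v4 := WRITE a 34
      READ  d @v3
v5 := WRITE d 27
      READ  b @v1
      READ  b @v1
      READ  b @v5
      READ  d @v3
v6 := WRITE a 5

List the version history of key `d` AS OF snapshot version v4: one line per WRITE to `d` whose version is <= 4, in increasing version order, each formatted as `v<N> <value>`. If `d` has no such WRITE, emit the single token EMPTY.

Answer: v3 34

Derivation:
Scan writes for key=d with version <= 4:
  v1 WRITE c 27 -> skip
  v2 WRITE a 9 -> skip
  v3 WRITE d 34 -> keep
  v4 WRITE a 34 -> skip
  v5 WRITE d 27 -> drop (> snap)
  v6 WRITE a 5 -> skip
Collected: [(3, 34)]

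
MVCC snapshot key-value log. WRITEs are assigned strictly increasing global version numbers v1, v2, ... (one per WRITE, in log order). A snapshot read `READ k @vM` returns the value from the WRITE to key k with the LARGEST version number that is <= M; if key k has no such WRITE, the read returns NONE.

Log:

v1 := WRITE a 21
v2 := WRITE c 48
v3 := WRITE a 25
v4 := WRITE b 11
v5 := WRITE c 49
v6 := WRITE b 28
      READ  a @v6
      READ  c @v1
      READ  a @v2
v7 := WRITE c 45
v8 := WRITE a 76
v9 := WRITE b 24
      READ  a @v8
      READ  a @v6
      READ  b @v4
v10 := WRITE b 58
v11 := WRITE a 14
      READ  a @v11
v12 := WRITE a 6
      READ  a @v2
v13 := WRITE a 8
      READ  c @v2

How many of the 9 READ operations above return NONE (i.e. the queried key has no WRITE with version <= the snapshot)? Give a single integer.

Answer: 1

Derivation:
v1: WRITE a=21  (a history now [(1, 21)])
v2: WRITE c=48  (c history now [(2, 48)])
v3: WRITE a=25  (a history now [(1, 21), (3, 25)])
v4: WRITE b=11  (b history now [(4, 11)])
v5: WRITE c=49  (c history now [(2, 48), (5, 49)])
v6: WRITE b=28  (b history now [(4, 11), (6, 28)])
READ a @v6: history=[(1, 21), (3, 25)] -> pick v3 -> 25
READ c @v1: history=[(2, 48), (5, 49)] -> no version <= 1 -> NONE
READ a @v2: history=[(1, 21), (3, 25)] -> pick v1 -> 21
v7: WRITE c=45  (c history now [(2, 48), (5, 49), (7, 45)])
v8: WRITE a=76  (a history now [(1, 21), (3, 25), (8, 76)])
v9: WRITE b=24  (b history now [(4, 11), (6, 28), (9, 24)])
READ a @v8: history=[(1, 21), (3, 25), (8, 76)] -> pick v8 -> 76
READ a @v6: history=[(1, 21), (3, 25), (8, 76)] -> pick v3 -> 25
READ b @v4: history=[(4, 11), (6, 28), (9, 24)] -> pick v4 -> 11
v10: WRITE b=58  (b history now [(4, 11), (6, 28), (9, 24), (10, 58)])
v11: WRITE a=14  (a history now [(1, 21), (3, 25), (8, 76), (11, 14)])
READ a @v11: history=[(1, 21), (3, 25), (8, 76), (11, 14)] -> pick v11 -> 14
v12: WRITE a=6  (a history now [(1, 21), (3, 25), (8, 76), (11, 14), (12, 6)])
READ a @v2: history=[(1, 21), (3, 25), (8, 76), (11, 14), (12, 6)] -> pick v1 -> 21
v13: WRITE a=8  (a history now [(1, 21), (3, 25), (8, 76), (11, 14), (12, 6), (13, 8)])
READ c @v2: history=[(2, 48), (5, 49), (7, 45)] -> pick v2 -> 48
Read results in order: ['25', 'NONE', '21', '76', '25', '11', '14', '21', '48']
NONE count = 1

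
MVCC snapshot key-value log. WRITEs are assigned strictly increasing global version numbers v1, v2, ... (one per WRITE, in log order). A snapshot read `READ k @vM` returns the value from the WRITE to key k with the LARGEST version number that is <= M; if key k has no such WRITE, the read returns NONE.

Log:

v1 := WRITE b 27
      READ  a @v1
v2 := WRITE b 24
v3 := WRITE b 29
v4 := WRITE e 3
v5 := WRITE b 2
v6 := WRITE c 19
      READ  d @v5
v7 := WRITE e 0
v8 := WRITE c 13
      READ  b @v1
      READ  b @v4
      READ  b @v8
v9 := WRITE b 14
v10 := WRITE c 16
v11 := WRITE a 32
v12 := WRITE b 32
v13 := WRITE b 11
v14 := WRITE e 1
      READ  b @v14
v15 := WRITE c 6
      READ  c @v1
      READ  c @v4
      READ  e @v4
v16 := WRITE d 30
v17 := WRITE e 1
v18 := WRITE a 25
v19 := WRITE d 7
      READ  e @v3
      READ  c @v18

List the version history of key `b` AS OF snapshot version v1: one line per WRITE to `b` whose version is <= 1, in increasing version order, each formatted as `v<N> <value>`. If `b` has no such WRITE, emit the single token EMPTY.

Scan writes for key=b with version <= 1:
  v1 WRITE b 27 -> keep
  v2 WRITE b 24 -> drop (> snap)
  v3 WRITE b 29 -> drop (> snap)
  v4 WRITE e 3 -> skip
  v5 WRITE b 2 -> drop (> snap)
  v6 WRITE c 19 -> skip
  v7 WRITE e 0 -> skip
  v8 WRITE c 13 -> skip
  v9 WRITE b 14 -> drop (> snap)
  v10 WRITE c 16 -> skip
  v11 WRITE a 32 -> skip
  v12 WRITE b 32 -> drop (> snap)
  v13 WRITE b 11 -> drop (> snap)
  v14 WRITE e 1 -> skip
  v15 WRITE c 6 -> skip
  v16 WRITE d 30 -> skip
  v17 WRITE e 1 -> skip
  v18 WRITE a 25 -> skip
  v19 WRITE d 7 -> skip
Collected: [(1, 27)]

Answer: v1 27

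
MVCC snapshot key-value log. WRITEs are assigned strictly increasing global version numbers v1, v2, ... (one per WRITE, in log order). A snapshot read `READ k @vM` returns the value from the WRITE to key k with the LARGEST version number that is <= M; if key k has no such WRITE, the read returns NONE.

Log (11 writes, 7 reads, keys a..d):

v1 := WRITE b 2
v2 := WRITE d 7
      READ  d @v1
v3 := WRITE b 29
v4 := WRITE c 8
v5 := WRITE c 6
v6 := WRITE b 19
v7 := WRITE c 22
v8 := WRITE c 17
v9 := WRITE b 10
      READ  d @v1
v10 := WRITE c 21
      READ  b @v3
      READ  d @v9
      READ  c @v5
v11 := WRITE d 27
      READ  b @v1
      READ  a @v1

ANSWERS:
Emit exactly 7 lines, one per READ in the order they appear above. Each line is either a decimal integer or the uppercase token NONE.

Answer: NONE
NONE
29
7
6
2
NONE

Derivation:
v1: WRITE b=2  (b history now [(1, 2)])
v2: WRITE d=7  (d history now [(2, 7)])
READ d @v1: history=[(2, 7)] -> no version <= 1 -> NONE
v3: WRITE b=29  (b history now [(1, 2), (3, 29)])
v4: WRITE c=8  (c history now [(4, 8)])
v5: WRITE c=6  (c history now [(4, 8), (5, 6)])
v6: WRITE b=19  (b history now [(1, 2), (3, 29), (6, 19)])
v7: WRITE c=22  (c history now [(4, 8), (5, 6), (7, 22)])
v8: WRITE c=17  (c history now [(4, 8), (5, 6), (7, 22), (8, 17)])
v9: WRITE b=10  (b history now [(1, 2), (3, 29), (6, 19), (9, 10)])
READ d @v1: history=[(2, 7)] -> no version <= 1 -> NONE
v10: WRITE c=21  (c history now [(4, 8), (5, 6), (7, 22), (8, 17), (10, 21)])
READ b @v3: history=[(1, 2), (3, 29), (6, 19), (9, 10)] -> pick v3 -> 29
READ d @v9: history=[(2, 7)] -> pick v2 -> 7
READ c @v5: history=[(4, 8), (5, 6), (7, 22), (8, 17), (10, 21)] -> pick v5 -> 6
v11: WRITE d=27  (d history now [(2, 7), (11, 27)])
READ b @v1: history=[(1, 2), (3, 29), (6, 19), (9, 10)] -> pick v1 -> 2
READ a @v1: history=[] -> no version <= 1 -> NONE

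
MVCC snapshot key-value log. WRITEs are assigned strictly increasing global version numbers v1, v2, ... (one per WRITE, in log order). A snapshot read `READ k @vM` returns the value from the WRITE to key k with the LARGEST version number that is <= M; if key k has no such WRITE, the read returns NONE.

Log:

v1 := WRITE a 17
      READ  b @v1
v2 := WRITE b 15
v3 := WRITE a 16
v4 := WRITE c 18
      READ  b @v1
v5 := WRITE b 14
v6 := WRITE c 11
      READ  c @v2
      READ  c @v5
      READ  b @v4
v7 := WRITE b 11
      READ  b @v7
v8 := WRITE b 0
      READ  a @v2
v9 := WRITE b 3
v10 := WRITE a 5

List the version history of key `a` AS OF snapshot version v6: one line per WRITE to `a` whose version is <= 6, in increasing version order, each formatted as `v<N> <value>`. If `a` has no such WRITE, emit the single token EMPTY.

Answer: v1 17
v3 16

Derivation:
Scan writes for key=a with version <= 6:
  v1 WRITE a 17 -> keep
  v2 WRITE b 15 -> skip
  v3 WRITE a 16 -> keep
  v4 WRITE c 18 -> skip
  v5 WRITE b 14 -> skip
  v6 WRITE c 11 -> skip
  v7 WRITE b 11 -> skip
  v8 WRITE b 0 -> skip
  v9 WRITE b 3 -> skip
  v10 WRITE a 5 -> drop (> snap)
Collected: [(1, 17), (3, 16)]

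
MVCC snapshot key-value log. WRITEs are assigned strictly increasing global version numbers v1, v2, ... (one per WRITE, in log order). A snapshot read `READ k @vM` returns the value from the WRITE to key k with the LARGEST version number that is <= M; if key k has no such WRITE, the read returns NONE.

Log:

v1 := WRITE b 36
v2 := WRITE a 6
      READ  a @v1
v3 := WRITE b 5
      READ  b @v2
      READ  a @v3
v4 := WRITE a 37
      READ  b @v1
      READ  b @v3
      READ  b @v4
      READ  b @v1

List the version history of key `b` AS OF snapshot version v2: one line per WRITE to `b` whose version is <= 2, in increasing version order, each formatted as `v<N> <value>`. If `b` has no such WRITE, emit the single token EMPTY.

Scan writes for key=b with version <= 2:
  v1 WRITE b 36 -> keep
  v2 WRITE a 6 -> skip
  v3 WRITE b 5 -> drop (> snap)
  v4 WRITE a 37 -> skip
Collected: [(1, 36)]

Answer: v1 36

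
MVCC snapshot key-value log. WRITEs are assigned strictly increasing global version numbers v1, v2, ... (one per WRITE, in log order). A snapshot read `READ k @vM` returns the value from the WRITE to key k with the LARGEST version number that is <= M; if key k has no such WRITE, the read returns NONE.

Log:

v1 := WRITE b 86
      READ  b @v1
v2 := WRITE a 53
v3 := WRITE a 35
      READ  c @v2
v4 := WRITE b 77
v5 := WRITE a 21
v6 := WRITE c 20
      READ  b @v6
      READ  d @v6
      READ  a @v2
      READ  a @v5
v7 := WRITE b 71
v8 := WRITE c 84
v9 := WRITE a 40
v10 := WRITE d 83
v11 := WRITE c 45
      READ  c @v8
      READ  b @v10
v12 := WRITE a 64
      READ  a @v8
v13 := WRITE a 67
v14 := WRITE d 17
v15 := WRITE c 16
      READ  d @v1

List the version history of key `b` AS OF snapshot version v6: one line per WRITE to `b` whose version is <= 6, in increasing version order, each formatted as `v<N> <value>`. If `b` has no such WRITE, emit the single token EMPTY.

Scan writes for key=b with version <= 6:
  v1 WRITE b 86 -> keep
  v2 WRITE a 53 -> skip
  v3 WRITE a 35 -> skip
  v4 WRITE b 77 -> keep
  v5 WRITE a 21 -> skip
  v6 WRITE c 20 -> skip
  v7 WRITE b 71 -> drop (> snap)
  v8 WRITE c 84 -> skip
  v9 WRITE a 40 -> skip
  v10 WRITE d 83 -> skip
  v11 WRITE c 45 -> skip
  v12 WRITE a 64 -> skip
  v13 WRITE a 67 -> skip
  v14 WRITE d 17 -> skip
  v15 WRITE c 16 -> skip
Collected: [(1, 86), (4, 77)]

Answer: v1 86
v4 77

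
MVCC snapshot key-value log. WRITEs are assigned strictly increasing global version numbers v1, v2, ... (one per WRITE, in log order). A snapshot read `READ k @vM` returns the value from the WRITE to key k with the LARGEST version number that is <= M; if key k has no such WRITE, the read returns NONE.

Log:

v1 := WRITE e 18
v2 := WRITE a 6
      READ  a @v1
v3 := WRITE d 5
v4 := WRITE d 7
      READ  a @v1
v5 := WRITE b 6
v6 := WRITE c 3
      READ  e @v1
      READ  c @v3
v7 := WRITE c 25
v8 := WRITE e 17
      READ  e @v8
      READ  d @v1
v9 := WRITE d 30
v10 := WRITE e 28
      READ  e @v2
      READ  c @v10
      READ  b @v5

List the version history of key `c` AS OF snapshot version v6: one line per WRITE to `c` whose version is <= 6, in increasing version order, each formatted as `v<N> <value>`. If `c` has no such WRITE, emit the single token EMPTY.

Scan writes for key=c with version <= 6:
  v1 WRITE e 18 -> skip
  v2 WRITE a 6 -> skip
  v3 WRITE d 5 -> skip
  v4 WRITE d 7 -> skip
  v5 WRITE b 6 -> skip
  v6 WRITE c 3 -> keep
  v7 WRITE c 25 -> drop (> snap)
  v8 WRITE e 17 -> skip
  v9 WRITE d 30 -> skip
  v10 WRITE e 28 -> skip
Collected: [(6, 3)]

Answer: v6 3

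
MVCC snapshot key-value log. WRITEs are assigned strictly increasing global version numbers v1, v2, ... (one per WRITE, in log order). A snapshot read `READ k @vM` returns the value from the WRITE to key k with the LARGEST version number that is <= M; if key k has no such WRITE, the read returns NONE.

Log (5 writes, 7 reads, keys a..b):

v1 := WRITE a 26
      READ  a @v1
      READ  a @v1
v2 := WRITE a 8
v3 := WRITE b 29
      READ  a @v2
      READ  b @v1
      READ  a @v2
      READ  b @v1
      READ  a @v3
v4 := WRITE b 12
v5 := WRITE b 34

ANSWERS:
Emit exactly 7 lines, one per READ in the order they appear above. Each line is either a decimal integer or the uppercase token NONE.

Answer: 26
26
8
NONE
8
NONE
8

Derivation:
v1: WRITE a=26  (a history now [(1, 26)])
READ a @v1: history=[(1, 26)] -> pick v1 -> 26
READ a @v1: history=[(1, 26)] -> pick v1 -> 26
v2: WRITE a=8  (a history now [(1, 26), (2, 8)])
v3: WRITE b=29  (b history now [(3, 29)])
READ a @v2: history=[(1, 26), (2, 8)] -> pick v2 -> 8
READ b @v1: history=[(3, 29)] -> no version <= 1 -> NONE
READ a @v2: history=[(1, 26), (2, 8)] -> pick v2 -> 8
READ b @v1: history=[(3, 29)] -> no version <= 1 -> NONE
READ a @v3: history=[(1, 26), (2, 8)] -> pick v2 -> 8
v4: WRITE b=12  (b history now [(3, 29), (4, 12)])
v5: WRITE b=34  (b history now [(3, 29), (4, 12), (5, 34)])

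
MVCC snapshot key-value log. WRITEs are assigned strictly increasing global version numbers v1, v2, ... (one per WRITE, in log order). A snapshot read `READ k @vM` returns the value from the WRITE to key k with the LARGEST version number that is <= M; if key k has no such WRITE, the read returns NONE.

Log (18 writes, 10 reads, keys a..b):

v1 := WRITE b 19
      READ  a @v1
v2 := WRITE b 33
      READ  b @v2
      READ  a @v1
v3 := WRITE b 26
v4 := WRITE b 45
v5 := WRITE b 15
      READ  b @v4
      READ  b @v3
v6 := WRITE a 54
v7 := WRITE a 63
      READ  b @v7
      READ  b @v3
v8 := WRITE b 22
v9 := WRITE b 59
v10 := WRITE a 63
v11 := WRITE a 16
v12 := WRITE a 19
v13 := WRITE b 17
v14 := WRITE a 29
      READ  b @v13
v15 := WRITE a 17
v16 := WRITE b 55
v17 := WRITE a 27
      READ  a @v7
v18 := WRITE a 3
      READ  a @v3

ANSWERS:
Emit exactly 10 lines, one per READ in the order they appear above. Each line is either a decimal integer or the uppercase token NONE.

Answer: NONE
33
NONE
45
26
15
26
17
63
NONE

Derivation:
v1: WRITE b=19  (b history now [(1, 19)])
READ a @v1: history=[] -> no version <= 1 -> NONE
v2: WRITE b=33  (b history now [(1, 19), (2, 33)])
READ b @v2: history=[(1, 19), (2, 33)] -> pick v2 -> 33
READ a @v1: history=[] -> no version <= 1 -> NONE
v3: WRITE b=26  (b history now [(1, 19), (2, 33), (3, 26)])
v4: WRITE b=45  (b history now [(1, 19), (2, 33), (3, 26), (4, 45)])
v5: WRITE b=15  (b history now [(1, 19), (2, 33), (3, 26), (4, 45), (5, 15)])
READ b @v4: history=[(1, 19), (2, 33), (3, 26), (4, 45), (5, 15)] -> pick v4 -> 45
READ b @v3: history=[(1, 19), (2, 33), (3, 26), (4, 45), (5, 15)] -> pick v3 -> 26
v6: WRITE a=54  (a history now [(6, 54)])
v7: WRITE a=63  (a history now [(6, 54), (7, 63)])
READ b @v7: history=[(1, 19), (2, 33), (3, 26), (4, 45), (5, 15)] -> pick v5 -> 15
READ b @v3: history=[(1, 19), (2, 33), (3, 26), (4, 45), (5, 15)] -> pick v3 -> 26
v8: WRITE b=22  (b history now [(1, 19), (2, 33), (3, 26), (4, 45), (5, 15), (8, 22)])
v9: WRITE b=59  (b history now [(1, 19), (2, 33), (3, 26), (4, 45), (5, 15), (8, 22), (9, 59)])
v10: WRITE a=63  (a history now [(6, 54), (7, 63), (10, 63)])
v11: WRITE a=16  (a history now [(6, 54), (7, 63), (10, 63), (11, 16)])
v12: WRITE a=19  (a history now [(6, 54), (7, 63), (10, 63), (11, 16), (12, 19)])
v13: WRITE b=17  (b history now [(1, 19), (2, 33), (3, 26), (4, 45), (5, 15), (8, 22), (9, 59), (13, 17)])
v14: WRITE a=29  (a history now [(6, 54), (7, 63), (10, 63), (11, 16), (12, 19), (14, 29)])
READ b @v13: history=[(1, 19), (2, 33), (3, 26), (4, 45), (5, 15), (8, 22), (9, 59), (13, 17)] -> pick v13 -> 17
v15: WRITE a=17  (a history now [(6, 54), (7, 63), (10, 63), (11, 16), (12, 19), (14, 29), (15, 17)])
v16: WRITE b=55  (b history now [(1, 19), (2, 33), (3, 26), (4, 45), (5, 15), (8, 22), (9, 59), (13, 17), (16, 55)])
v17: WRITE a=27  (a history now [(6, 54), (7, 63), (10, 63), (11, 16), (12, 19), (14, 29), (15, 17), (17, 27)])
READ a @v7: history=[(6, 54), (7, 63), (10, 63), (11, 16), (12, 19), (14, 29), (15, 17), (17, 27)] -> pick v7 -> 63
v18: WRITE a=3  (a history now [(6, 54), (7, 63), (10, 63), (11, 16), (12, 19), (14, 29), (15, 17), (17, 27), (18, 3)])
READ a @v3: history=[(6, 54), (7, 63), (10, 63), (11, 16), (12, 19), (14, 29), (15, 17), (17, 27), (18, 3)] -> no version <= 3 -> NONE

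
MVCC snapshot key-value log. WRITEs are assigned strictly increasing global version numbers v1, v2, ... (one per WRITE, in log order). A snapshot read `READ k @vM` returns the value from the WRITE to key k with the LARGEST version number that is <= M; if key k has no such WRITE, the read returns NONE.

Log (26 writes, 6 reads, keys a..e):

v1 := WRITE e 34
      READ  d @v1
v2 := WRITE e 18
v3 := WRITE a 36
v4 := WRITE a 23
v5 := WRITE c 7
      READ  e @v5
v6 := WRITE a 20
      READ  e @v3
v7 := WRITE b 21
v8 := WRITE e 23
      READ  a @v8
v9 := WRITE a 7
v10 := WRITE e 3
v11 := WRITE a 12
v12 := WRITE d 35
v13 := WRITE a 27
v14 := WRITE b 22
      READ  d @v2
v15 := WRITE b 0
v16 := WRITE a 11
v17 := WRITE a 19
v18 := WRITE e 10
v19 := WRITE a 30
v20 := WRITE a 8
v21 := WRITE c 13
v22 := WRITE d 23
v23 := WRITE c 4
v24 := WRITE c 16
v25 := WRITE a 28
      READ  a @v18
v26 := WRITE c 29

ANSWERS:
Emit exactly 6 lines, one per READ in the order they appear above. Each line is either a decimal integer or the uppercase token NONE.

Answer: NONE
18
18
20
NONE
19

Derivation:
v1: WRITE e=34  (e history now [(1, 34)])
READ d @v1: history=[] -> no version <= 1 -> NONE
v2: WRITE e=18  (e history now [(1, 34), (2, 18)])
v3: WRITE a=36  (a history now [(3, 36)])
v4: WRITE a=23  (a history now [(3, 36), (4, 23)])
v5: WRITE c=7  (c history now [(5, 7)])
READ e @v5: history=[(1, 34), (2, 18)] -> pick v2 -> 18
v6: WRITE a=20  (a history now [(3, 36), (4, 23), (6, 20)])
READ e @v3: history=[(1, 34), (2, 18)] -> pick v2 -> 18
v7: WRITE b=21  (b history now [(7, 21)])
v8: WRITE e=23  (e history now [(1, 34), (2, 18), (8, 23)])
READ a @v8: history=[(3, 36), (4, 23), (6, 20)] -> pick v6 -> 20
v9: WRITE a=7  (a history now [(3, 36), (4, 23), (6, 20), (9, 7)])
v10: WRITE e=3  (e history now [(1, 34), (2, 18), (8, 23), (10, 3)])
v11: WRITE a=12  (a history now [(3, 36), (4, 23), (6, 20), (9, 7), (11, 12)])
v12: WRITE d=35  (d history now [(12, 35)])
v13: WRITE a=27  (a history now [(3, 36), (4, 23), (6, 20), (9, 7), (11, 12), (13, 27)])
v14: WRITE b=22  (b history now [(7, 21), (14, 22)])
READ d @v2: history=[(12, 35)] -> no version <= 2 -> NONE
v15: WRITE b=0  (b history now [(7, 21), (14, 22), (15, 0)])
v16: WRITE a=11  (a history now [(3, 36), (4, 23), (6, 20), (9, 7), (11, 12), (13, 27), (16, 11)])
v17: WRITE a=19  (a history now [(3, 36), (4, 23), (6, 20), (9, 7), (11, 12), (13, 27), (16, 11), (17, 19)])
v18: WRITE e=10  (e history now [(1, 34), (2, 18), (8, 23), (10, 3), (18, 10)])
v19: WRITE a=30  (a history now [(3, 36), (4, 23), (6, 20), (9, 7), (11, 12), (13, 27), (16, 11), (17, 19), (19, 30)])
v20: WRITE a=8  (a history now [(3, 36), (4, 23), (6, 20), (9, 7), (11, 12), (13, 27), (16, 11), (17, 19), (19, 30), (20, 8)])
v21: WRITE c=13  (c history now [(5, 7), (21, 13)])
v22: WRITE d=23  (d history now [(12, 35), (22, 23)])
v23: WRITE c=4  (c history now [(5, 7), (21, 13), (23, 4)])
v24: WRITE c=16  (c history now [(5, 7), (21, 13), (23, 4), (24, 16)])
v25: WRITE a=28  (a history now [(3, 36), (4, 23), (6, 20), (9, 7), (11, 12), (13, 27), (16, 11), (17, 19), (19, 30), (20, 8), (25, 28)])
READ a @v18: history=[(3, 36), (4, 23), (6, 20), (9, 7), (11, 12), (13, 27), (16, 11), (17, 19), (19, 30), (20, 8), (25, 28)] -> pick v17 -> 19
v26: WRITE c=29  (c history now [(5, 7), (21, 13), (23, 4), (24, 16), (26, 29)])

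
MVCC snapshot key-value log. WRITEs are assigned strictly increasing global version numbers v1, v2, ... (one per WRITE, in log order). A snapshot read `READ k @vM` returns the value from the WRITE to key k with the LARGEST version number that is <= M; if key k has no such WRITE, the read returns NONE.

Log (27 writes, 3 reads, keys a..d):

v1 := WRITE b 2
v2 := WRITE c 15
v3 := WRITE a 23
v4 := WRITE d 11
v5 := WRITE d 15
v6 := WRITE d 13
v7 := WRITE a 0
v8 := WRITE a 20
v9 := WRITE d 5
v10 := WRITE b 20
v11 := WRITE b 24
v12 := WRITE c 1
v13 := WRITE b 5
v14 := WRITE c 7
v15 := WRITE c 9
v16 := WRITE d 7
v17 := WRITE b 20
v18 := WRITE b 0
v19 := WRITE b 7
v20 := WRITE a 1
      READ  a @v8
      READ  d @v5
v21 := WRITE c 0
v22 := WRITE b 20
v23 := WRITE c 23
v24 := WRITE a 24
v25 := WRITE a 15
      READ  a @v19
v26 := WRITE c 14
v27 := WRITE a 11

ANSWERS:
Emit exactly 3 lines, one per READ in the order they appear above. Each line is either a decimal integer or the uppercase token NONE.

v1: WRITE b=2  (b history now [(1, 2)])
v2: WRITE c=15  (c history now [(2, 15)])
v3: WRITE a=23  (a history now [(3, 23)])
v4: WRITE d=11  (d history now [(4, 11)])
v5: WRITE d=15  (d history now [(4, 11), (5, 15)])
v6: WRITE d=13  (d history now [(4, 11), (5, 15), (6, 13)])
v7: WRITE a=0  (a history now [(3, 23), (7, 0)])
v8: WRITE a=20  (a history now [(3, 23), (7, 0), (8, 20)])
v9: WRITE d=5  (d history now [(4, 11), (5, 15), (6, 13), (9, 5)])
v10: WRITE b=20  (b history now [(1, 2), (10, 20)])
v11: WRITE b=24  (b history now [(1, 2), (10, 20), (11, 24)])
v12: WRITE c=1  (c history now [(2, 15), (12, 1)])
v13: WRITE b=5  (b history now [(1, 2), (10, 20), (11, 24), (13, 5)])
v14: WRITE c=7  (c history now [(2, 15), (12, 1), (14, 7)])
v15: WRITE c=9  (c history now [(2, 15), (12, 1), (14, 7), (15, 9)])
v16: WRITE d=7  (d history now [(4, 11), (5, 15), (6, 13), (9, 5), (16, 7)])
v17: WRITE b=20  (b history now [(1, 2), (10, 20), (11, 24), (13, 5), (17, 20)])
v18: WRITE b=0  (b history now [(1, 2), (10, 20), (11, 24), (13, 5), (17, 20), (18, 0)])
v19: WRITE b=7  (b history now [(1, 2), (10, 20), (11, 24), (13, 5), (17, 20), (18, 0), (19, 7)])
v20: WRITE a=1  (a history now [(3, 23), (7, 0), (8, 20), (20, 1)])
READ a @v8: history=[(3, 23), (7, 0), (8, 20), (20, 1)] -> pick v8 -> 20
READ d @v5: history=[(4, 11), (5, 15), (6, 13), (9, 5), (16, 7)] -> pick v5 -> 15
v21: WRITE c=0  (c history now [(2, 15), (12, 1), (14, 7), (15, 9), (21, 0)])
v22: WRITE b=20  (b history now [(1, 2), (10, 20), (11, 24), (13, 5), (17, 20), (18, 0), (19, 7), (22, 20)])
v23: WRITE c=23  (c history now [(2, 15), (12, 1), (14, 7), (15, 9), (21, 0), (23, 23)])
v24: WRITE a=24  (a history now [(3, 23), (7, 0), (8, 20), (20, 1), (24, 24)])
v25: WRITE a=15  (a history now [(3, 23), (7, 0), (8, 20), (20, 1), (24, 24), (25, 15)])
READ a @v19: history=[(3, 23), (7, 0), (8, 20), (20, 1), (24, 24), (25, 15)] -> pick v8 -> 20
v26: WRITE c=14  (c history now [(2, 15), (12, 1), (14, 7), (15, 9), (21, 0), (23, 23), (26, 14)])
v27: WRITE a=11  (a history now [(3, 23), (7, 0), (8, 20), (20, 1), (24, 24), (25, 15), (27, 11)])

Answer: 20
15
20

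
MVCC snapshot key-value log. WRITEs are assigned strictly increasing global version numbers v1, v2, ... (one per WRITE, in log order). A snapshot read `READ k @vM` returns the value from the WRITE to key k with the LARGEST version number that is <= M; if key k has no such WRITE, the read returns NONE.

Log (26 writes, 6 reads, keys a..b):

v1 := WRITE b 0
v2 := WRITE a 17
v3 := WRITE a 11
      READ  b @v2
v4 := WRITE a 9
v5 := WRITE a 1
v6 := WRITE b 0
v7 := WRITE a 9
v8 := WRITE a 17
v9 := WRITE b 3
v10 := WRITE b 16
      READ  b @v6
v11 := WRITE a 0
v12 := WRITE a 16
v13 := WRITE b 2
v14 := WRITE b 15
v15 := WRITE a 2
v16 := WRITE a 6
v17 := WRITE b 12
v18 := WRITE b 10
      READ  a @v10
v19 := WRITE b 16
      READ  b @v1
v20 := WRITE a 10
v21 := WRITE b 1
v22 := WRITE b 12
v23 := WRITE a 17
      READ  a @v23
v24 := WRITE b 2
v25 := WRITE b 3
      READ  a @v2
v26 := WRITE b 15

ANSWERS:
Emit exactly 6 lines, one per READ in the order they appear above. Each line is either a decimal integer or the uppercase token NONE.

v1: WRITE b=0  (b history now [(1, 0)])
v2: WRITE a=17  (a history now [(2, 17)])
v3: WRITE a=11  (a history now [(2, 17), (3, 11)])
READ b @v2: history=[(1, 0)] -> pick v1 -> 0
v4: WRITE a=9  (a history now [(2, 17), (3, 11), (4, 9)])
v5: WRITE a=1  (a history now [(2, 17), (3, 11), (4, 9), (5, 1)])
v6: WRITE b=0  (b history now [(1, 0), (6, 0)])
v7: WRITE a=9  (a history now [(2, 17), (3, 11), (4, 9), (5, 1), (7, 9)])
v8: WRITE a=17  (a history now [(2, 17), (3, 11), (4, 9), (5, 1), (7, 9), (8, 17)])
v9: WRITE b=3  (b history now [(1, 0), (6, 0), (9, 3)])
v10: WRITE b=16  (b history now [(1, 0), (6, 0), (9, 3), (10, 16)])
READ b @v6: history=[(1, 0), (6, 0), (9, 3), (10, 16)] -> pick v6 -> 0
v11: WRITE a=0  (a history now [(2, 17), (3, 11), (4, 9), (5, 1), (7, 9), (8, 17), (11, 0)])
v12: WRITE a=16  (a history now [(2, 17), (3, 11), (4, 9), (5, 1), (7, 9), (8, 17), (11, 0), (12, 16)])
v13: WRITE b=2  (b history now [(1, 0), (6, 0), (9, 3), (10, 16), (13, 2)])
v14: WRITE b=15  (b history now [(1, 0), (6, 0), (9, 3), (10, 16), (13, 2), (14, 15)])
v15: WRITE a=2  (a history now [(2, 17), (3, 11), (4, 9), (5, 1), (7, 9), (8, 17), (11, 0), (12, 16), (15, 2)])
v16: WRITE a=6  (a history now [(2, 17), (3, 11), (4, 9), (5, 1), (7, 9), (8, 17), (11, 0), (12, 16), (15, 2), (16, 6)])
v17: WRITE b=12  (b history now [(1, 0), (6, 0), (9, 3), (10, 16), (13, 2), (14, 15), (17, 12)])
v18: WRITE b=10  (b history now [(1, 0), (6, 0), (9, 3), (10, 16), (13, 2), (14, 15), (17, 12), (18, 10)])
READ a @v10: history=[(2, 17), (3, 11), (4, 9), (5, 1), (7, 9), (8, 17), (11, 0), (12, 16), (15, 2), (16, 6)] -> pick v8 -> 17
v19: WRITE b=16  (b history now [(1, 0), (6, 0), (9, 3), (10, 16), (13, 2), (14, 15), (17, 12), (18, 10), (19, 16)])
READ b @v1: history=[(1, 0), (6, 0), (9, 3), (10, 16), (13, 2), (14, 15), (17, 12), (18, 10), (19, 16)] -> pick v1 -> 0
v20: WRITE a=10  (a history now [(2, 17), (3, 11), (4, 9), (5, 1), (7, 9), (8, 17), (11, 0), (12, 16), (15, 2), (16, 6), (20, 10)])
v21: WRITE b=1  (b history now [(1, 0), (6, 0), (9, 3), (10, 16), (13, 2), (14, 15), (17, 12), (18, 10), (19, 16), (21, 1)])
v22: WRITE b=12  (b history now [(1, 0), (6, 0), (9, 3), (10, 16), (13, 2), (14, 15), (17, 12), (18, 10), (19, 16), (21, 1), (22, 12)])
v23: WRITE a=17  (a history now [(2, 17), (3, 11), (4, 9), (5, 1), (7, 9), (8, 17), (11, 0), (12, 16), (15, 2), (16, 6), (20, 10), (23, 17)])
READ a @v23: history=[(2, 17), (3, 11), (4, 9), (5, 1), (7, 9), (8, 17), (11, 0), (12, 16), (15, 2), (16, 6), (20, 10), (23, 17)] -> pick v23 -> 17
v24: WRITE b=2  (b history now [(1, 0), (6, 0), (9, 3), (10, 16), (13, 2), (14, 15), (17, 12), (18, 10), (19, 16), (21, 1), (22, 12), (24, 2)])
v25: WRITE b=3  (b history now [(1, 0), (6, 0), (9, 3), (10, 16), (13, 2), (14, 15), (17, 12), (18, 10), (19, 16), (21, 1), (22, 12), (24, 2), (25, 3)])
READ a @v2: history=[(2, 17), (3, 11), (4, 9), (5, 1), (7, 9), (8, 17), (11, 0), (12, 16), (15, 2), (16, 6), (20, 10), (23, 17)] -> pick v2 -> 17
v26: WRITE b=15  (b history now [(1, 0), (6, 0), (9, 3), (10, 16), (13, 2), (14, 15), (17, 12), (18, 10), (19, 16), (21, 1), (22, 12), (24, 2), (25, 3), (26, 15)])

Answer: 0
0
17
0
17
17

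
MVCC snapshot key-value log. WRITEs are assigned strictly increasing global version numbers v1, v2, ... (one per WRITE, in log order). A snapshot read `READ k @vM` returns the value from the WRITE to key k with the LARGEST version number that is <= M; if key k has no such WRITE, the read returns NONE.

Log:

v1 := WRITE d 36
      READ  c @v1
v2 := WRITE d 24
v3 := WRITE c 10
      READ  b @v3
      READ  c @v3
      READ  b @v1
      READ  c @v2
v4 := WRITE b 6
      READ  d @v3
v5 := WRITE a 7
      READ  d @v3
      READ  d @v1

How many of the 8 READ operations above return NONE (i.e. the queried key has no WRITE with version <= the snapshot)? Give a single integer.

Answer: 4

Derivation:
v1: WRITE d=36  (d history now [(1, 36)])
READ c @v1: history=[] -> no version <= 1 -> NONE
v2: WRITE d=24  (d history now [(1, 36), (2, 24)])
v3: WRITE c=10  (c history now [(3, 10)])
READ b @v3: history=[] -> no version <= 3 -> NONE
READ c @v3: history=[(3, 10)] -> pick v3 -> 10
READ b @v1: history=[] -> no version <= 1 -> NONE
READ c @v2: history=[(3, 10)] -> no version <= 2 -> NONE
v4: WRITE b=6  (b history now [(4, 6)])
READ d @v3: history=[(1, 36), (2, 24)] -> pick v2 -> 24
v5: WRITE a=7  (a history now [(5, 7)])
READ d @v3: history=[(1, 36), (2, 24)] -> pick v2 -> 24
READ d @v1: history=[(1, 36), (2, 24)] -> pick v1 -> 36
Read results in order: ['NONE', 'NONE', '10', 'NONE', 'NONE', '24', '24', '36']
NONE count = 4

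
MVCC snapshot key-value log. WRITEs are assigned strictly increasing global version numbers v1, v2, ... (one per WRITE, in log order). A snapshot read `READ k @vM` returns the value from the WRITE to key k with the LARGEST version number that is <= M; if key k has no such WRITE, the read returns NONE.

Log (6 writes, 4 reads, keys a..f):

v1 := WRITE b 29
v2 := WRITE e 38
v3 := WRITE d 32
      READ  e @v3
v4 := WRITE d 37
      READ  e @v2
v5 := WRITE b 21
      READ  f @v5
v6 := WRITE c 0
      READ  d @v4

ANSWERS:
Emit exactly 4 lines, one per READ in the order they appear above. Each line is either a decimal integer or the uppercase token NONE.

Answer: 38
38
NONE
37

Derivation:
v1: WRITE b=29  (b history now [(1, 29)])
v2: WRITE e=38  (e history now [(2, 38)])
v3: WRITE d=32  (d history now [(3, 32)])
READ e @v3: history=[(2, 38)] -> pick v2 -> 38
v4: WRITE d=37  (d history now [(3, 32), (4, 37)])
READ e @v2: history=[(2, 38)] -> pick v2 -> 38
v5: WRITE b=21  (b history now [(1, 29), (5, 21)])
READ f @v5: history=[] -> no version <= 5 -> NONE
v6: WRITE c=0  (c history now [(6, 0)])
READ d @v4: history=[(3, 32), (4, 37)] -> pick v4 -> 37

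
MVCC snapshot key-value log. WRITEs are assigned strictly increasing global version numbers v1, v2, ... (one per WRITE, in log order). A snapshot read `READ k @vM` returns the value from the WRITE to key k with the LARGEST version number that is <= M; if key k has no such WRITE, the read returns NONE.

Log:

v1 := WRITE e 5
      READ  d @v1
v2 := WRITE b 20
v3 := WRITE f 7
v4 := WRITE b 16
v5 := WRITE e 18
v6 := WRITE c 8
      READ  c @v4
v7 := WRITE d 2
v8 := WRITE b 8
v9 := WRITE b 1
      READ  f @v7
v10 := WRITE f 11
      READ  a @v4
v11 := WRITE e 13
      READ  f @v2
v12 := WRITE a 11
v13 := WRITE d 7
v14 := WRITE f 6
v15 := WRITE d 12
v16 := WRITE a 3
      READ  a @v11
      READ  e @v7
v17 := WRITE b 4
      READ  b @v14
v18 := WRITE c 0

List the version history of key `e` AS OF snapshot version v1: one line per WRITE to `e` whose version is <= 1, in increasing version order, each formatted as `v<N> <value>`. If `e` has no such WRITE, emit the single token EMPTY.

Answer: v1 5

Derivation:
Scan writes for key=e with version <= 1:
  v1 WRITE e 5 -> keep
  v2 WRITE b 20 -> skip
  v3 WRITE f 7 -> skip
  v4 WRITE b 16 -> skip
  v5 WRITE e 18 -> drop (> snap)
  v6 WRITE c 8 -> skip
  v7 WRITE d 2 -> skip
  v8 WRITE b 8 -> skip
  v9 WRITE b 1 -> skip
  v10 WRITE f 11 -> skip
  v11 WRITE e 13 -> drop (> snap)
  v12 WRITE a 11 -> skip
  v13 WRITE d 7 -> skip
  v14 WRITE f 6 -> skip
  v15 WRITE d 12 -> skip
  v16 WRITE a 3 -> skip
  v17 WRITE b 4 -> skip
  v18 WRITE c 0 -> skip
Collected: [(1, 5)]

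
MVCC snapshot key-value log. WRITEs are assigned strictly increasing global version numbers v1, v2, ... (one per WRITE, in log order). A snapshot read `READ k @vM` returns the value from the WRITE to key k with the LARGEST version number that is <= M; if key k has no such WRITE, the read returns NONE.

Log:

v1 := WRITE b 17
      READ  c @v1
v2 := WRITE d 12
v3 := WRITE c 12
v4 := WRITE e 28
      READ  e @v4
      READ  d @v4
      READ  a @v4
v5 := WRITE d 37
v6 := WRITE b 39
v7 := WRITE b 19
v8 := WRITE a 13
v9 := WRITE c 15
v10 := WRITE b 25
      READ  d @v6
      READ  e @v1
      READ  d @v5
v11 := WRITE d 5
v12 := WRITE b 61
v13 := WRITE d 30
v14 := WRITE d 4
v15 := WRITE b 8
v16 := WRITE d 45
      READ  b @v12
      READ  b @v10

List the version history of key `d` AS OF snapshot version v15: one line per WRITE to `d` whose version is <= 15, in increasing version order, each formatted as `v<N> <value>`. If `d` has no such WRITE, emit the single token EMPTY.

Scan writes for key=d with version <= 15:
  v1 WRITE b 17 -> skip
  v2 WRITE d 12 -> keep
  v3 WRITE c 12 -> skip
  v4 WRITE e 28 -> skip
  v5 WRITE d 37 -> keep
  v6 WRITE b 39 -> skip
  v7 WRITE b 19 -> skip
  v8 WRITE a 13 -> skip
  v9 WRITE c 15 -> skip
  v10 WRITE b 25 -> skip
  v11 WRITE d 5 -> keep
  v12 WRITE b 61 -> skip
  v13 WRITE d 30 -> keep
  v14 WRITE d 4 -> keep
  v15 WRITE b 8 -> skip
  v16 WRITE d 45 -> drop (> snap)
Collected: [(2, 12), (5, 37), (11, 5), (13, 30), (14, 4)]

Answer: v2 12
v5 37
v11 5
v13 30
v14 4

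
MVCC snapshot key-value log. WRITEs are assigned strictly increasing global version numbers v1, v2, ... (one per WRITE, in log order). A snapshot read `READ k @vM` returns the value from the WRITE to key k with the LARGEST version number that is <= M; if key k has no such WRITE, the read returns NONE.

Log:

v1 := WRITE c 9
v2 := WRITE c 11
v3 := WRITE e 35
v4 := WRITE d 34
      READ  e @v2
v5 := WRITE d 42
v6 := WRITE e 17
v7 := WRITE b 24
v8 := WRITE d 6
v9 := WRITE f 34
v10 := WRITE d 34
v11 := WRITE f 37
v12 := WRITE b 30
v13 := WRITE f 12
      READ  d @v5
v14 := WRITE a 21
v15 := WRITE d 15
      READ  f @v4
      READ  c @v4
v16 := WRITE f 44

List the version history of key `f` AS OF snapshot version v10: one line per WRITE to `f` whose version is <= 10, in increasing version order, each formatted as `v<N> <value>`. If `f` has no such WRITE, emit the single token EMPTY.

Scan writes for key=f with version <= 10:
  v1 WRITE c 9 -> skip
  v2 WRITE c 11 -> skip
  v3 WRITE e 35 -> skip
  v4 WRITE d 34 -> skip
  v5 WRITE d 42 -> skip
  v6 WRITE e 17 -> skip
  v7 WRITE b 24 -> skip
  v8 WRITE d 6 -> skip
  v9 WRITE f 34 -> keep
  v10 WRITE d 34 -> skip
  v11 WRITE f 37 -> drop (> snap)
  v12 WRITE b 30 -> skip
  v13 WRITE f 12 -> drop (> snap)
  v14 WRITE a 21 -> skip
  v15 WRITE d 15 -> skip
  v16 WRITE f 44 -> drop (> snap)
Collected: [(9, 34)]

Answer: v9 34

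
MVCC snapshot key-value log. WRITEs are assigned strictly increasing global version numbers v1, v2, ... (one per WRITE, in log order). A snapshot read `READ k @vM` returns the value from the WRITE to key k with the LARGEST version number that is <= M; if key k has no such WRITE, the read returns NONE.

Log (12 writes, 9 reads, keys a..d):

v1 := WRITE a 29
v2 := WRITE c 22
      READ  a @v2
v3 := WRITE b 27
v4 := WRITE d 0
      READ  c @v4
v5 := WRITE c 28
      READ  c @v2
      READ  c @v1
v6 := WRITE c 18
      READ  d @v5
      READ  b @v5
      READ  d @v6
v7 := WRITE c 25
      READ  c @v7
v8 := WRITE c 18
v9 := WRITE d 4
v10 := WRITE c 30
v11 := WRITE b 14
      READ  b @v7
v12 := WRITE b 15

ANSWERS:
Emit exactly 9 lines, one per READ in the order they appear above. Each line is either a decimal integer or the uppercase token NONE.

v1: WRITE a=29  (a history now [(1, 29)])
v2: WRITE c=22  (c history now [(2, 22)])
READ a @v2: history=[(1, 29)] -> pick v1 -> 29
v3: WRITE b=27  (b history now [(3, 27)])
v4: WRITE d=0  (d history now [(4, 0)])
READ c @v4: history=[(2, 22)] -> pick v2 -> 22
v5: WRITE c=28  (c history now [(2, 22), (5, 28)])
READ c @v2: history=[(2, 22), (5, 28)] -> pick v2 -> 22
READ c @v1: history=[(2, 22), (5, 28)] -> no version <= 1 -> NONE
v6: WRITE c=18  (c history now [(2, 22), (5, 28), (6, 18)])
READ d @v5: history=[(4, 0)] -> pick v4 -> 0
READ b @v5: history=[(3, 27)] -> pick v3 -> 27
READ d @v6: history=[(4, 0)] -> pick v4 -> 0
v7: WRITE c=25  (c history now [(2, 22), (5, 28), (6, 18), (7, 25)])
READ c @v7: history=[(2, 22), (5, 28), (6, 18), (7, 25)] -> pick v7 -> 25
v8: WRITE c=18  (c history now [(2, 22), (5, 28), (6, 18), (7, 25), (8, 18)])
v9: WRITE d=4  (d history now [(4, 0), (9, 4)])
v10: WRITE c=30  (c history now [(2, 22), (5, 28), (6, 18), (7, 25), (8, 18), (10, 30)])
v11: WRITE b=14  (b history now [(3, 27), (11, 14)])
READ b @v7: history=[(3, 27), (11, 14)] -> pick v3 -> 27
v12: WRITE b=15  (b history now [(3, 27), (11, 14), (12, 15)])

Answer: 29
22
22
NONE
0
27
0
25
27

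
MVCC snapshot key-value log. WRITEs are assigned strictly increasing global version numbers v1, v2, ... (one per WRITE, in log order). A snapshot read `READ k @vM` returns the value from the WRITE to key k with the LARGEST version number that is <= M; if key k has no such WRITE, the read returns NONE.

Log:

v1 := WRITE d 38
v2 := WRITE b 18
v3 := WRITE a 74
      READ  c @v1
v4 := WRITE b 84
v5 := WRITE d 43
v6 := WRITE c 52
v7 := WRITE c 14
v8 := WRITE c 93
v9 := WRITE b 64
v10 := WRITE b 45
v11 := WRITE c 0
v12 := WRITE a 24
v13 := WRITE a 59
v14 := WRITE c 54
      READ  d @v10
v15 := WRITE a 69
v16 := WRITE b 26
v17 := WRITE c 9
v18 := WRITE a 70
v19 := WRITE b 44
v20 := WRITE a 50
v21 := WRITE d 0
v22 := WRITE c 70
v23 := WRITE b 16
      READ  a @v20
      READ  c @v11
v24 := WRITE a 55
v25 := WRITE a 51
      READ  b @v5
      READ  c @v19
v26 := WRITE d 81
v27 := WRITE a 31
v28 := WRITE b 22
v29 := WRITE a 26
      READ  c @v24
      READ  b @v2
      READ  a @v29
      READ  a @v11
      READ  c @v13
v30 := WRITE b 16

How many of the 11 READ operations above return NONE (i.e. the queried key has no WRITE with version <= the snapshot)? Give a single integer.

v1: WRITE d=38  (d history now [(1, 38)])
v2: WRITE b=18  (b history now [(2, 18)])
v3: WRITE a=74  (a history now [(3, 74)])
READ c @v1: history=[] -> no version <= 1 -> NONE
v4: WRITE b=84  (b history now [(2, 18), (4, 84)])
v5: WRITE d=43  (d history now [(1, 38), (5, 43)])
v6: WRITE c=52  (c history now [(6, 52)])
v7: WRITE c=14  (c history now [(6, 52), (7, 14)])
v8: WRITE c=93  (c history now [(6, 52), (7, 14), (8, 93)])
v9: WRITE b=64  (b history now [(2, 18), (4, 84), (9, 64)])
v10: WRITE b=45  (b history now [(2, 18), (4, 84), (9, 64), (10, 45)])
v11: WRITE c=0  (c history now [(6, 52), (7, 14), (8, 93), (11, 0)])
v12: WRITE a=24  (a history now [(3, 74), (12, 24)])
v13: WRITE a=59  (a history now [(3, 74), (12, 24), (13, 59)])
v14: WRITE c=54  (c history now [(6, 52), (7, 14), (8, 93), (11, 0), (14, 54)])
READ d @v10: history=[(1, 38), (5, 43)] -> pick v5 -> 43
v15: WRITE a=69  (a history now [(3, 74), (12, 24), (13, 59), (15, 69)])
v16: WRITE b=26  (b history now [(2, 18), (4, 84), (9, 64), (10, 45), (16, 26)])
v17: WRITE c=9  (c history now [(6, 52), (7, 14), (8, 93), (11, 0), (14, 54), (17, 9)])
v18: WRITE a=70  (a history now [(3, 74), (12, 24), (13, 59), (15, 69), (18, 70)])
v19: WRITE b=44  (b history now [(2, 18), (4, 84), (9, 64), (10, 45), (16, 26), (19, 44)])
v20: WRITE a=50  (a history now [(3, 74), (12, 24), (13, 59), (15, 69), (18, 70), (20, 50)])
v21: WRITE d=0  (d history now [(1, 38), (5, 43), (21, 0)])
v22: WRITE c=70  (c history now [(6, 52), (7, 14), (8, 93), (11, 0), (14, 54), (17, 9), (22, 70)])
v23: WRITE b=16  (b history now [(2, 18), (4, 84), (9, 64), (10, 45), (16, 26), (19, 44), (23, 16)])
READ a @v20: history=[(3, 74), (12, 24), (13, 59), (15, 69), (18, 70), (20, 50)] -> pick v20 -> 50
READ c @v11: history=[(6, 52), (7, 14), (8, 93), (11, 0), (14, 54), (17, 9), (22, 70)] -> pick v11 -> 0
v24: WRITE a=55  (a history now [(3, 74), (12, 24), (13, 59), (15, 69), (18, 70), (20, 50), (24, 55)])
v25: WRITE a=51  (a history now [(3, 74), (12, 24), (13, 59), (15, 69), (18, 70), (20, 50), (24, 55), (25, 51)])
READ b @v5: history=[(2, 18), (4, 84), (9, 64), (10, 45), (16, 26), (19, 44), (23, 16)] -> pick v4 -> 84
READ c @v19: history=[(6, 52), (7, 14), (8, 93), (11, 0), (14, 54), (17, 9), (22, 70)] -> pick v17 -> 9
v26: WRITE d=81  (d history now [(1, 38), (5, 43), (21, 0), (26, 81)])
v27: WRITE a=31  (a history now [(3, 74), (12, 24), (13, 59), (15, 69), (18, 70), (20, 50), (24, 55), (25, 51), (27, 31)])
v28: WRITE b=22  (b history now [(2, 18), (4, 84), (9, 64), (10, 45), (16, 26), (19, 44), (23, 16), (28, 22)])
v29: WRITE a=26  (a history now [(3, 74), (12, 24), (13, 59), (15, 69), (18, 70), (20, 50), (24, 55), (25, 51), (27, 31), (29, 26)])
READ c @v24: history=[(6, 52), (7, 14), (8, 93), (11, 0), (14, 54), (17, 9), (22, 70)] -> pick v22 -> 70
READ b @v2: history=[(2, 18), (4, 84), (9, 64), (10, 45), (16, 26), (19, 44), (23, 16), (28, 22)] -> pick v2 -> 18
READ a @v29: history=[(3, 74), (12, 24), (13, 59), (15, 69), (18, 70), (20, 50), (24, 55), (25, 51), (27, 31), (29, 26)] -> pick v29 -> 26
READ a @v11: history=[(3, 74), (12, 24), (13, 59), (15, 69), (18, 70), (20, 50), (24, 55), (25, 51), (27, 31), (29, 26)] -> pick v3 -> 74
READ c @v13: history=[(6, 52), (7, 14), (8, 93), (11, 0), (14, 54), (17, 9), (22, 70)] -> pick v11 -> 0
v30: WRITE b=16  (b history now [(2, 18), (4, 84), (9, 64), (10, 45), (16, 26), (19, 44), (23, 16), (28, 22), (30, 16)])
Read results in order: ['NONE', '43', '50', '0', '84', '9', '70', '18', '26', '74', '0']
NONE count = 1

Answer: 1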